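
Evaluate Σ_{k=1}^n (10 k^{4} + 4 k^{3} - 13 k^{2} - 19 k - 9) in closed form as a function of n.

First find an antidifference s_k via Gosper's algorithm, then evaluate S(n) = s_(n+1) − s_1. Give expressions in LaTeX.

S(n) = n \left(2 n^{4} + 6 n^{3} + n^{2} - 15 n - 21\right)

t_(k+1)/t_k = (10*k**4 + 44*k**3 + 59*k**2 + 7*k - 27)/(10*k**4 + 4*k**3 - 13*k**2 - 19*k - 9).
So A=1 and B=1, with C=k**4 + 2*k**3/5 - 13*k**2/10 - 19*k/10 - 9/10.
Need (1)·f(k+1) − (1)·f(k) = k**4 + 2*k**3/5 - 13*k**2/10 - 19*k/10 - 9/10.
deg f ≤ 5 (via 0,0,4).
Solve for f: f(k) = k*(2*k**2 + 1)*(k**2 - 2*k - 2)/10 (degree 5 ≤ 5).
Certificate R = B(k−1)f/C = k*(2*k**2 + 1)*(k**2 - 2*k - 2)/(10*k**4 + 4*k**3 - 13*k**2 - 19*k - 9) gives s_k = k*(2*k**4 - 4*k**3 - 3*k**2 - 2*k - 2).
s_(k+1) − s_k = 10*k**4 + 4*k**3 - 13*k**2 - 19*k - 9 = t_k.
Σ_(k=1)^n t_k = s_(n+1) − s_(1) = (2*n**5 + 6*n**4 + n**3 - 15*n**2 - 21*n - 9) − (-9), i.e. n*(2*n**4 + 6*n**3 + n**2 - 15*n - 21).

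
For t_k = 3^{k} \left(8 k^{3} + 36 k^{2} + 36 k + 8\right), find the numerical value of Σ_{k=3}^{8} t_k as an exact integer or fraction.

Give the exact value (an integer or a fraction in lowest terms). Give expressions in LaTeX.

The ratio is 3*(2*k**3 + 15*k**2 + 33*k + 22)/(2*k**3 + 9*k**2 + 9*k + 2).
Gosper form: A/B · C(k+1)/C(k) with A=3, B=1, C=k**3 + 9*k**2/2 + 9*k/2 + 1.
Need (3)·f(k+1) − (1)·f(k) = k**3 + 9*k**2/2 + 9*k/2 + 1.
From deg A=0, deg B=0, deg C=3: d=3.
Solve for f: f(k) = (2*k**3 - 1)/4 (degree 3 ≤ 3).
So s_k = (B(k−1)f/C)·t_k = ((2*k**3 - 1)/(2*(k + 1)*(2*k**2 + 7*k + 2)))·t_k = 3**k*(4*k**3 - 2).
Check: Δs_k = 4*3**k*(-k**3 + 3*(k + 1)**3 - 1). ✓
Telescoping: Σ = s_(9) − s_(3) = 57356262 − (2862) = 57353400.

Σ = 57353400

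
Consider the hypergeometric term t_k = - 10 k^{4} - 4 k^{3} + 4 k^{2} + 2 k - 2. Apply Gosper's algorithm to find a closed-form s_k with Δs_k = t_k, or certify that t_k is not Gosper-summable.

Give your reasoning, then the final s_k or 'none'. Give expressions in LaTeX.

s_k = 2 k \left(- k^{4} + 2 k^{3} - k - 1\right)

Ratio r(k) = (5*k**4 + 22*k**3 + 34*k**2 + 21*k + 5)/(5*k**4 + 2*k**3 - 2*k**2 - k + 1).
Take A(k)=1, B(k)=1, C(k)=k**4 + 2*k**3/5 - 2*k**2/5 - k/5 + 1/5.
Solve (1)·f(k+1) − (1)·f(k) = k**4 + 2*k**3/5 - 2*k**2/5 - k/5 + 1/5.
Bound: deg f ≤ 5.
Coefficient equations give f(k) = k*(k**4 - 2*k**3 + k + 1)/5.
Get s_k = R·t_k = 2*k*(-k**4 + 2*k**3 - k - 1) with R(k) = B(k−1)f(k)/C(k) = k*(k**4 - 2*k**3 + k + 1)/(5*k**4 + 2*k**3 - 2*k**2 - k + 1).
Verify: -10*k**4 - 4*k**3 + 4*k**2 + 2*k - 2 matches t_k.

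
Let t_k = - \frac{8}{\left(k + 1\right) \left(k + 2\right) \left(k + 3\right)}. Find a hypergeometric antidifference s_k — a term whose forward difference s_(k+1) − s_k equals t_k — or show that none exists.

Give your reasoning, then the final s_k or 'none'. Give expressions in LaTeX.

s_k = \frac{2 k \left(- k - 3\right)}{\left(k + 1\right) \left(k + 2\right)}

Step 1: r(k) = (k + 1)/(k + 4).
Factor: A=k + 1; B=k + 4; C=1.
Set up (k + 1)·f(k+1) − (k + 3)·f(k) − (1) = 0.
deg f ≤ 2 (via 1,1,0).
Coefficient equations give f(k) = k*(k + 3)/4.
Then R = B(k−1)f/C = k*(k + 3)**2/4, so s_k = R(k)·t_k = 2*k*(-k - 3)/((k + 1)*(k + 2)).
Δs = -8/(k**3 + 6*k**2 + 11*k + 6), as required.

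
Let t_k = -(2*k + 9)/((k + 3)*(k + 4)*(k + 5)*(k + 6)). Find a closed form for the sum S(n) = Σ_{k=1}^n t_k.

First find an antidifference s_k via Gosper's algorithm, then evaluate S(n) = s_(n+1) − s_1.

Ratio r(k) = (k + 3)*(2*k + 11)/((k + 7)*(2*k + 9)).
Take A(k)=k + 3, B(k)=k + 7, C(k)=k + 9/2.
f must satisfy (k + 3)·f(k+1) − (k + 6)·f(k) = k + 9/2.
Degrees (1,1,1) ⇒ d ≤ 3.
Solving with deg f ≤ 3: f(k) = k*(k + 4)*(k + 8)/30.
Certificate R = B(k−1)f/C = k*(k + 4)*(k + 6)*(k + 8)/(15*(2*k + 9)) gives s_k = k*(-k - 8)/(15*(k**2 + 8*k + 15)).
Δs = (-2*k - 9)/(k**4 + 18*k**3 + 119*k**2 + 342*k + 360), as required.
Σ_(k=1)^n t_k = s_(n+1) − s_(1) = ((-n**2 - 10*n - 9)/(15*(n**2 + 10*n + 24))) − (-1/40), i.e. n*(-n - 10)/(24*(n**2 + 10*n + 24)).

S(n) = n*(-n - 10)/(24*(n**2 + 10*n + 24))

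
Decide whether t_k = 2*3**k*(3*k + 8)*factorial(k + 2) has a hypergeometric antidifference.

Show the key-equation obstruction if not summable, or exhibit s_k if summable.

The ratio is 3*(k + 3)*(3*k + 11)/(3*k + 8).
A = 3*k + 9, B = 1, C = k + 8/3.
Key eq: (3*k + 9)·f(k+1) = (1)·f(k) + (k + 8/3).
deg f ≤ 0 (via 1,0,1).
Coefficient equations give f(k) = 1/3.
Certificate R = B(k−1)f/C = 1/(3*k + 8) gives s_k = 2*3**k*factorial(k + 2).
Δs = 2*3**k*(3*k + 8)*factorial(k + 2), as required.

Yes. s_k = 2*3**k*factorial(k + 2).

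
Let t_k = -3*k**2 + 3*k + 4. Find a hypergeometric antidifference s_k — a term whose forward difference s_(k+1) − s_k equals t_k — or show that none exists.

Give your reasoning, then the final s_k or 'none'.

t_(k+1)/t_k = (3*k**2 + 3*k - 4)/(3*k**2 - 3*k - 4).
Normal form (A,B,C) = (1, 1, k**2 - k - 4/3).
Need (1)·f(k+1) − (1)·f(k) = k**2 - k - 4/3.
Bound: deg f ≤ 3.
A polynomial solution: f(k) = k*(k**2 - 3*k - 2)/3.
So s_k = (B(k−1)f/C)·t_k = (k*(k**2 - 3*k - 2)/(3*k**2 - 3*k - 4))·t_k = k*(-k**2 + 3*k + 2).
Check: Δs_k = -3*k**2 + 3*k + 4. ✓

s_k = k*(-k**2 + 3*k + 2)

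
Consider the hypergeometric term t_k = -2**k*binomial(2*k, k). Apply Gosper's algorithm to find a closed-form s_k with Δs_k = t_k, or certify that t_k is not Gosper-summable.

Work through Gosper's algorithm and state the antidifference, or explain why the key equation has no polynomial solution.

The ratio is 4*(2*k + 1)/(k + 1).
So A=8*k + 4 and B=k + 1, with C=1.
Solve (8*k + 4)·f(k+1) − (k)·f(k) = 1.
Degrees (1,1,0) ⇒ d ≤ -1.
Bound -1 < 0, so the key equation has no polynomial solution.

not Gosper-summable; s_k does not exist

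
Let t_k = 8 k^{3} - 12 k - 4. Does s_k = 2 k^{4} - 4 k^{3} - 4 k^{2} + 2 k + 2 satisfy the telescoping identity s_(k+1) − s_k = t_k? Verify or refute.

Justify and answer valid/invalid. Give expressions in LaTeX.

s_(k+1) = 2*k**4 + 4*k**3 - 4*k**2 - 10*k - 2
s_(k+1) − s_k = 8*k**3 - 12*k - 4
(s_(k+1) − s_k) − t_k = 0

Valid — Δs_k = t_k.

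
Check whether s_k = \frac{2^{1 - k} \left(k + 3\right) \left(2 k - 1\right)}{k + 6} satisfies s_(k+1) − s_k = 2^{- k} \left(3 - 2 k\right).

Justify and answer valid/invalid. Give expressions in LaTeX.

Invalid: residual \frac{3 \cdot 2^{- k} \left(2 k^{2} + 13 k - 20\right)}{k^{2} + 13 k + 42} ≠ 0.

s_(k+1) = (k + 4)*(2*k + 1)/(2**k*(k + 7))
s_(k+1) − s_k = (-2*k**3 - 17*k**2 - 6*k + 66)/(2**k*(k**2 + 13*k + 42))
(s_(k+1) − s_k) − t_k = 3*(2*k**2 + 13*k - 20)/(2**k*(k**2 + 13*k + 42))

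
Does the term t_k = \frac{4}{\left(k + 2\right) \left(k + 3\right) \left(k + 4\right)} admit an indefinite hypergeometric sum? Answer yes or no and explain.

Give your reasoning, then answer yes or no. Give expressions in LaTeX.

Compute t_(k+1)/t_k: get (k + 2)/(k + 5).
So A=k + 2 and B=k + 5, with C=1.
Set up (k + 2)·f(k+1) − (k + 4)·f(k) − (1) = 0.
d = 2 from the (1,1,0) case.
Coefficient equations give f(k) = k*(k + 5)/12.
R(k) = B(k−1)·f(k)/C(k) = k*(k + 4)*(k + 5)/12; s_k = R·t_k = k*(k + 5)/(3*(k + 2)*(k + 3)).
Check: Δs_k = 4/(k**3 + 9*k**2 + 26*k + 24). ✓

Yes. s_k = \frac{k \left(k + 5\right)}{3 \left(k + 2\right) \left(k + 3\right)}.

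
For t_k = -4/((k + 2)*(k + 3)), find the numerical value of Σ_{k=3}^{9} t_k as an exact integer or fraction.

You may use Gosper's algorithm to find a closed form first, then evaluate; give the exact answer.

Σ = -7/15

Ratio r(k) = (k + 2)/(k + 4).
So A=k + 2 and B=k + 4, with C=1.
Solve (k + 2)·f(k+1) − (k + 3)·f(k) = 1.
Degrees (1,1,0) ⇒ d ≤ 1.
A polynomial solution: f(k) = k/2.
Then R = B(k−1)f/C = k*(k + 3)/2, so s_k = R(k)·t_k = -2*k/(k + 2).
Check: Δs_k = -4/(k**2 + 5*k + 6). ✓
Telescoping: Σ = s_(10) − s_(3) = -5/3 − (-6/5) = -7/15.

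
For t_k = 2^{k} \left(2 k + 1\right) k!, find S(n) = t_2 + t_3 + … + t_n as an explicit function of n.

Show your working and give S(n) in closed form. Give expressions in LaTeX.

The ratio is 2*(k + 1)*(2*k + 3)/(2*k + 1).
Factor: A=2*k + 2; B=1; C=k + 1/2.
Solve (2*k + 2)·f(k+1) − (1)·f(k) = k + 1/2.
Bound: deg f ≤ 0.
Solve for f: f(k) = 1/2 (degree 0 ≤ 0).
Get s_k = R·t_k = 2**k*factorial(k) with R(k) = B(k−1)f(k)/C(k) = 1/(2*k + 1).
Check: Δs_k = 2**k*(2*k + 1)*factorial(k). ✓
Evaluate: s_(n+1) = 2**(n + 1)*factorial(n + 1); subtract s_(2) = 8 ⇒ S(n) = 2*2**n*factorial(n + 1) - 8.

S(n) = 2 \cdot 2^{n} \left(n + 1\right)! - 8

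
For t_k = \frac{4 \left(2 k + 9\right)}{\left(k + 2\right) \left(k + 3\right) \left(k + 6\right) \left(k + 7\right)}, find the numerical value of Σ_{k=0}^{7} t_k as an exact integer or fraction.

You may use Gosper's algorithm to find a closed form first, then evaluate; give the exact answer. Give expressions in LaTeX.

t_(k+1)/t_k = (k + 2)*(k + 6)*(2*k + 11)/((k + 4)*(k + 8)*(2*k + 9)).
Factor: A=k + 2; B=k + 8; C=k**3 + 27*k**2/2 + 121*k/2 + 90.
Solve (k + 2)·f(k+1) − (k + 7)·f(k) = k**3 + 27*k**2/2 + 121*k/2 + 90.
Degrees (1,1,3) ⇒ d ≤ 5.
Coefficient equations give f(k) = k*(k + 3)*(k + 4)*(k + 5)*(k + 8)/24.
Get s_k = R·t_k = k*(k + 8)/(3*(k**2 + 8*k + 12)) with R(k) = B(k−1)f(k)/C(k) = k*(k + 3)*(k + 7)*(k + 8)/(12*(2*k + 9)).
Check: Δs_k = 4*(2*k + 9)/(k**4 + 18*k**3 + 113*k**2 + 288*k + 252). ✓
Evaluate s at k=8 and k=0: 32/105 and 0; difference 32/105.

Σ = 32/105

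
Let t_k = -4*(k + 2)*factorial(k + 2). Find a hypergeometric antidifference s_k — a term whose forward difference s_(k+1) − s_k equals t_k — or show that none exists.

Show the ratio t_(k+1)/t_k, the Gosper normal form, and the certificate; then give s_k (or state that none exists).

s_k = -4*factorial(k + 2)

Step 1: r(k) = (k + 3)**2/(k + 2).
Factor: A=k + 3; B=1; C=k + 2.
f must satisfy (k + 3)·f(k+1) − (1)·f(k) = k + 2.
Degrees (1,0,1) ⇒ d ≤ 0.
Solving with deg f ≤ 0: f(k) = 1.
R(k) = B(k−1)·f(k)/C(k) = 1/(k + 2); s_k = R·t_k = -4*factorial(k + 2).
Verify: -4*(k + 2)*factorial(k + 2) matches t_k.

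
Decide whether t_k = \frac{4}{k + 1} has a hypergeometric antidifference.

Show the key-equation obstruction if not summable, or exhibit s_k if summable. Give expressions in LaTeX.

No. Not Gosper-summable.

Compute t_(k+1)/t_k: get (k + 1)/(k + 2).
Gosper form: A/B · C(k+1)/C(k) with A=k + 1, B=k + 2, C=1.
Solve (k + 1)·f(k+1) − (k + 1)·f(k) = 1.
d = 0 from the (1,1,0) case.
Write f(k) = c0. Then LHS − RHS = -1, requiring -1 = 0: contradictory. No certificate.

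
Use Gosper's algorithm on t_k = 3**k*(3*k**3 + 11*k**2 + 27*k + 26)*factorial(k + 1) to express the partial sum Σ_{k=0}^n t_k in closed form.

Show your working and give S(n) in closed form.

S(n) = 3*3**n*n**4*factorial(n) + 15*3**n*n**3*factorial(n) + 39*3**n*n**2*factorial(n) + 57*3**n*n*factorial(n) + 30*3**n*factorial(n) - 4

Step 1: r(k) = 3*(3*k**4 + 26*k**3 + 98*k**2 + 183*k + 134)/(3*k**3 + 11*k**2 + 27*k + 26).
A = 3*k + 6, B = 1, C = k**3 + 11*k**2/3 + 9*k + 26/3.
Set up (3*k + 6)·f(k+1) − (1)·f(k) − (k**3 + 11*k**2/3 + 9*k + 26/3) = 0.
deg f ≤ 2 (via 1,0,3).
Solve for f: f(k) = (k**2 + 4)/3 (degree 2 ≤ 2).
So s_k = (B(k−1)f/C)·t_k = ((k**2 + 4)/(3*k**3 + 11*k**2 + 27*k + 26))·t_k = 3**k*(k**2 + 4)*factorial(k + 1).
Verify: 3**k*(3*k**3 + 11*k**2 + 27*k + 26)*factorial(k + 1) matches t_k.
Telescope: S(n) = s_(n+1) − s_(0) = 3**(n + 1)*(n**2 + 2*n + 5)*factorial(n + 2) − (4) = 3*3**n*n**4*factorial(n) + 15*3**n*n**3*factorial(n) + 39*3**n*n**2*factorial(n) + 57*3**n*n*factorial(n) + 30*3**n*factorial(n) - 4.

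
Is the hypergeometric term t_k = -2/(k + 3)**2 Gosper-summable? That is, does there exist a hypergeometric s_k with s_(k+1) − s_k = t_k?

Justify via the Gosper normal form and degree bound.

Ratio r(k) = (k + 3)**2/(k + 4)**2.
Factor: A=k**2 + 6*k + 9; B=k**2 + 8*k + 16; C=1.
Key eq: (k**2 + 6*k + 9)·f(k+1) = (k**2 + 6*k + 9)·f(k) + (1).
Degrees (2,2,0) ⇒ d ≤ 0.
Put f(k) = c0: A·f(k+1) − B(k−1)·f(k) − C = -1; need -1 = 0 — inconsistent ⇒ no f, not summable.

No. Not Gosper-summable.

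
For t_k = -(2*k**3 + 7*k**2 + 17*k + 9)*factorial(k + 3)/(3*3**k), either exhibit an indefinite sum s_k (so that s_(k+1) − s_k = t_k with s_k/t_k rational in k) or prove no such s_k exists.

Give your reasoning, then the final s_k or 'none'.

s_k = -(k - 1)*(2*k + 3)*factorial(k + 3)/3**k

Ratio r(k) = (2*k**4 + 21*k**3 + 89*k**2 + 183*k + 140)/(3*(2*k**3 + 7*k**2 + 17*k + 9)).
Gosper form: A/B · C(k+1)/C(k) with A=k/3 + 4/3, B=1, C=k**3 + 7*k**2/2 + 17*k/2 + 9/2.
Set up (k/3 + 4/3)·f(k+1) − (1)·f(k) − (k**3 + 7*k**2/2 + 17*k/2 + 9/2) = 0.
Degrees (1,0,3) ⇒ d ≤ 2.
Coefficient equations give f(k) = 3*(k - 1)*(2*k + 3)/2.
Then R = B(k−1)f/C = 3*(k - 1)*(2*k + 3)/(2*k**3 + 7*k**2 + 17*k + 9), so s_k = R(k)·t_k = -(k - 1)*(2*k + 3)*factorial(k + 3)/3**k.
Δs = -(2*k**3 + 7*k**2 + 17*k + 9)*factorial(k + 3)/(3*3**k), as required.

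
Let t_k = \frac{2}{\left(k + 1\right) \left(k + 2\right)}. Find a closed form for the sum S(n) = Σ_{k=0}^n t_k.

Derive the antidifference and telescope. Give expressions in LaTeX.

S(n) = \frac{2 \left(n + 1\right)}{n + 2}

Ratio r(k) = (k + 1)/(k + 3).
A = k + 1, B = k + 3, C = 1.
Solve (k + 1)·f(k+1) − (k + 2)·f(k) = 1.
Bound: deg f ≤ 1.
A polynomial solution: f(k) = k.
Certificate R = B(k−1)f/C = k*(k + 2) gives s_k = 2*k/(k + 1).
Δs = 2/(k**2 + 3*k + 2), as required.
s_(n+1) = 2*(n + 1)/(n + 2) and s_(0) = 0, so S(n) = 2*(n + 1)/(n + 2).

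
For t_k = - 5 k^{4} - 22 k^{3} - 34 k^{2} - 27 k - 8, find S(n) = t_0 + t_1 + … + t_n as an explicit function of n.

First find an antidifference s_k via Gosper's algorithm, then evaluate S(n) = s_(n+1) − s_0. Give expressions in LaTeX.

Compute t_(k+1)/t_k: get (5*k**4 + 42*k**3 + 130*k**2 + 181*k + 96)/(5*k**4 + 22*k**3 + 34*k**2 + 27*k + 8).
Gosper form: A/B · C(k+1)/C(k) with A=1, B=1, C=k**4 + 22*k**3/5 + 34*k**2/5 + 27*k/5 + 8/5.
Need (1)·f(k+1) − (1)·f(k) = k**4 + 22*k**3/5 + 34*k**2/5 + 27*k/5 + 8/5.
From deg A=0, deg B=0, deg C=4: d=5.
Solve for f: f(k) = k**2*(k**3 + 3*k**2 + 2*k + 2)/5 (degree 5 ≤ 5).
R(k) = B(k−1)·f(k)/C(k) = k**2*(k**3 + 3*k**2 + 2*k + 2)/(5*k**4 + 22*k**3 + 34*k**2 + 27*k + 8); s_k = R·t_k = k**2*(-k**3 - 3*k**2 - 2*k - 2).
s_(k+1) − s_k = -5*k**4 - 22*k**3 - 34*k**2 - 27*k - 8 = t_k.
s_(n+1) = -n**5 - 8*n**4 - 24*n**3 - 36*n**2 - 27*n - 8 and s_(0) = 0, so S(n) = -n**5 - 8*n**4 - 24*n**3 - 36*n**2 - 27*n - 8.

S(n) = - n^{5} - 8 n^{4} - 24 n^{3} - 36 n^{2} - 27 n - 8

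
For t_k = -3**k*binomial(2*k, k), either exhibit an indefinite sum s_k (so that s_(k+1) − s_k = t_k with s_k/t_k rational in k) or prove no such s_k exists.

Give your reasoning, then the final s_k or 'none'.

r(k) = 6*(2*k + 1)/(k + 1) after simplifying.
A = 12*k + 6, B = k + 1, C = 1.
Need (12*k + 6)·f(k+1) − (k)·f(k) = 1.
Degrees (1,1,0) ⇒ d ≤ -1.
Bound -1 < 0, so the key equation has no polynomial solution.

none — t_k is not Gosper-summable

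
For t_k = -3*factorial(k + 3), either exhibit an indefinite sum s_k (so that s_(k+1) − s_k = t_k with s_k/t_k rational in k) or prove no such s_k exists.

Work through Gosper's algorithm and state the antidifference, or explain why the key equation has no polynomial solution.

none (Gosper's algorithm certifies no s_k)

Compute t_(k+1)/t_k: get k + 4.
Take A(k)=k + 4, B(k)=1, C(k)=1.
Set up (k + 4)·f(k+1) − (1)·f(k) − (1) = 0.
Bound: deg f ≤ -1.
Negative degree bound (-1): no f exists, t_k not Gosper-summable.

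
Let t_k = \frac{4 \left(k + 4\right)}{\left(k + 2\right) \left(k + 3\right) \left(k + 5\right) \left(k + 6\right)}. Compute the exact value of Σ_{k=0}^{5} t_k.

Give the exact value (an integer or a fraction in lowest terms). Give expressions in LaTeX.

Compute t_(k+1)/t_k: get (k + 2)*(k + 5)**2/((k + 4)**2*(k + 7)).
Gosper form: A/B · C(k+1)/C(k) with A=k + 2, B=k + 7, C=k**2 + 8*k + 16.
Key eq: (k + 2)·f(k+1) = (k + 6)·f(k) + (k**2 + 8*k + 16).
Bound: deg f ≤ 4.
Solve for f: f(k) = k*(k + 3)*(k + 4)*(k + 7)/20 (degree 4 ≤ 4).
R(k) = B(k−1)·f(k)/C(k) = k*(k + 3)*(k + 6)*(k + 7)/(20*(k + 4)); s_k = R·t_k = k*(k + 7)/(5*(k**2 + 7*k + 10)).
s_(k+1) − s_k = 4*(k + 4)/(k**4 + 16*k**3 + 91*k**2 + 216*k + 180) = t_k.
Evaluate s at k=6 and k=0: 39/220 and 0; difference 39/220.

Σ = 39/220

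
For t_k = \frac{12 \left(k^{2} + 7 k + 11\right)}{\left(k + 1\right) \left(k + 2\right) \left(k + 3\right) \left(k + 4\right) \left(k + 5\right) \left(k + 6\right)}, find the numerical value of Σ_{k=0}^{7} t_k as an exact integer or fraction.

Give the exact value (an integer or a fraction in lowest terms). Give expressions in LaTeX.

Σ = 1696/6435

Step 1: r(k) = (k + 1)*(7*k + (k + 1)**2 + 18)/((k + 7)*(k**2 + 7*k + 11)).
Gosper form: A/B · C(k+1)/C(k) with A=k + 1, B=k + 7, C=k**2 + 7*k + 11.
Solve (k + 1)·f(k+1) − (k + 6)·f(k) = k**2 + 7*k + 11.
Bound: deg f ≤ 5.
Coefficient equations give f(k) = k*(k + 2)*(k + 4)*(k**2 + 9*k + 23)/45.
R(k) = B(k−1)·f(k)/C(k) = k*(k + 2)*(k + 4)*(k + 6)*(k**2 + 9*k + 23)/(45*(k**2 + 7*k + 11)); s_k = R·t_k = 4*k*(k**2 + 9*k + 23)/(15*(k**3 + 9*k**2 + 23*k + 15)).
s_(k+1) − s_k = 12*(k**2 + 7*k + 11)/(k**6 + 21*k**5 + 175*k**4 + 735*k**3 + 1624*k**2 + 1764*k + 720) = t_k.
Telescoping: Σ = s_(8) − s_(0) = 1696/6435 − (0) = 1696/6435.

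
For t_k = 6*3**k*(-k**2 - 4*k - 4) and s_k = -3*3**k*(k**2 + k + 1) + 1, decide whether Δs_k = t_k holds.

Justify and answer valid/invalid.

s_(k+1) = -9*3**k*(k + (k + 1)**2 + 2) + 1
s_(k+1) − s_k = 6*3**k*(-k**2 - 4*k - 4)
(s_(k+1) − s_k) − t_k = 0

valid; difference matches t_k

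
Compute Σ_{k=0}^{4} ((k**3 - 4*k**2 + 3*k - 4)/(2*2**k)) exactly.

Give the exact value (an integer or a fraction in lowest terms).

Σ = -15/4

t_(k+1)/t_k = (k**3 - k**2 - 2*k - 4)/(2*(k**3 - 4*k**2 + 3*k - 4)).
Take A(k)=1/2, B(k)=1, C(k)=k**3 - 4*k**2 + 3*k - 4.
f must satisfy (1/2)·f(k+1) − (1)·f(k) = k**3 - 4*k**2 + 3*k - 4.
From deg A=0, deg B=0, deg C=3: d=3.
A polynomial solution: f(k) = -2*k*(k**2 - k + 4).
So s_k = (B(k−1)f/C)·t_k = (-2*k*(k**2 - k + 4)/(k**3 - 4*k**2 + 3*k - 4))·t_k = k*(-k**2 + k - 4)/2**k.
Check: Δs_k = (k**3 - 4*k**2 + 3*k - 4)/(2*2**k). ✓
Σ_(k=0)^(4) t_k = s_(5) − s_(0) = -15/4 − (0) = -15/4.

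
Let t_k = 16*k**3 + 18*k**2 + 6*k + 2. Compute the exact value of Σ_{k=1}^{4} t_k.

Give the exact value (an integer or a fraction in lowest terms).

Σ = 2208

Ratio r(k) = (8*k**3 + 33*k**2 + 45*k + 21)/(8*k**3 + 9*k**2 + 3*k + 1).
Normal form (A,B,C) = (1, 1, k**3 + 9*k**2/8 + 3*k/8 + 1/8).
Need (1)·f(k+1) − (1)·f(k) = k**3 + 9*k**2/8 + 3*k/8 + 1/8.
deg f ≤ 4 (via 0,0,3).
A polynomial solution: f(k) = k*(2*k**3 - k**2 - k + 1)/8.
Then R = B(k−1)f/C = k*(2*k**3 - k**2 - k + 1)/(8*k**3 + 9*k**2 + 3*k + 1), so s_k = R(k)·t_k = 2*k*(2*k**3 - k**2 - k + 1).
Δs = 16*k**3 + 18*k**2 + 6*k + 2, as required.
Telescoping: Σ = s_(5) − s_(1) = 2210 − (2) = 2208.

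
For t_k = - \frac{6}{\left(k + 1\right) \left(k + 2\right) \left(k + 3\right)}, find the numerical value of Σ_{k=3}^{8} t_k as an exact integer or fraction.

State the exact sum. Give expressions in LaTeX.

Σ = -27/220

Compute t_(k+1)/t_k: get (k + 1)/(k + 4).
Gosper form: A/B · C(k+1)/C(k) with A=k + 1, B=k + 4, C=1.
f must satisfy (k + 1)·f(k+1) − (k + 3)·f(k) = 1.
Bound: deg f ≤ 2.
Solve for f: f(k) = k*(k + 3)/4 (degree 2 ≤ 2).
Certificate R = B(k−1)f/C = k*(k + 3)**2/4 gives s_k = 3*k*(-k - 3)/(2*(k + 1)*(k + 2)).
Check: Δs_k = -6/(k**3 + 6*k**2 + 11*k + 6). ✓
Evaluate s at k=9 and k=3: -81/55 and -27/20; difference -27/220.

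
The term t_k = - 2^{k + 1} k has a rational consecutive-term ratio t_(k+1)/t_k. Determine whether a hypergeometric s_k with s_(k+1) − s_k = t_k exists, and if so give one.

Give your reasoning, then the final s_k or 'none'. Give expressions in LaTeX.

Ratio r(k) = 2 + 2/k.
A = 2, B = 1, C = k.
Set up (2)·f(k+1) − (1)·f(k) − (k) = 0.
deg f ≤ 1 (via 0,0,1).
Solving with deg f ≤ 1: f(k) = k - 2.
Certificate R = B(k−1)f/C = (k - 2)/k gives s_k = 2**(k + 1)*(2 - k).
Δs = -2**(k + 1)*k, as required.

s_k = 2^{k + 1} \left(2 - k\right)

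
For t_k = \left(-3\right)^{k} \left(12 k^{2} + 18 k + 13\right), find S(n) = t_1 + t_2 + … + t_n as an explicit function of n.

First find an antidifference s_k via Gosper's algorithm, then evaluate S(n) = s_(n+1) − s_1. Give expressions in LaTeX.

S(n) = 9 \left(-3\right)^{n} n^{2} + 18 \left(-3\right)^{n} n + 12 \left(-3\right)^{n} - 12

Step 1: r(k) = 3*(-12*k**2 - 42*k - 43)/(12*k**2 + 18*k + 13).
Factor: A=-3; B=1; C=k**2 + 3*k/2 + 13/12.
Need (-3)·f(k+1) − (1)·f(k) = k**2 + 3*k/2 + 13/12.
Bound: deg f ≤ 2.
Solve for f: f(k) = -(3*k**2 + 1)/12 (degree 2 ≤ 2).
R(k) = B(k−1)·f(k)/C(k) = -(3*k**2 + 1)/(12*k**2 + 18*k + 13); s_k = R·t_k = (-3)**k*(-3*k**2 - 1).
Check: Δs_k = (-3)**k*(12*k**2 + 18*k + 13). ✓
Evaluate: s_(n+1) = 3*(-3)**n*(3*n**2 + 6*n + 4); subtract s_(1) = 12 ⇒ S(n) = 9*(-3)**n*n**2 + 18*(-3)**n*n + 12*(-3)**n - 12.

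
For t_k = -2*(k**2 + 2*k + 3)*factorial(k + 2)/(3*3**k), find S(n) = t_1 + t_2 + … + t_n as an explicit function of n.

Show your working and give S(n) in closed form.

Step 1: r(k) = (k + 3)*(2*k + (k + 1)**2 + 5)/(3*(k**2 + 2*k + 3)).
Take A(k)=k/3 + 1, B(k)=1, C(k)=k**2 + 2*k + 3.
Set up (k/3 + 1)·f(k+1) − (1)·f(k) − (k**2 + 2*k + 3) = 0.
Bound: deg f ≤ 1.
Coefficient equations give f(k) = 3*(k + 1).
Then R = B(k−1)f/C = 3*(k + 1)/(k**2 + 2*k + 3), so s_k = R(k)·t_k = -2*(k + 1)*factorial(k + 2)/3**k.
Δs = -2*(k**2 + 2*k + 3)*factorial(k + 2)/(3*3**k), as required.
Telescope: S(n) = s_(n+1) − s_(1) = -2*3**(-n - 1)*(n + 2)*factorial(n + 3) − (-8) = 8 - 2*n*factorial(n + 3)/(3*3**n) - 4*factorial(n + 3)/(3*3**n).

S(n) = 8 - 2*n*factorial(n + 3)/(3*3**n) - 4*factorial(n + 3)/(3*3**n)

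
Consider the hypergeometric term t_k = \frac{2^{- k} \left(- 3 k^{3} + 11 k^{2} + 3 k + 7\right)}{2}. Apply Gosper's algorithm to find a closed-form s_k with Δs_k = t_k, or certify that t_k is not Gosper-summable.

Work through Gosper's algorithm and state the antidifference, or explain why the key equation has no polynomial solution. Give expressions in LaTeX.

Step 1: r(k) = (3*k**3 - 2*k**2 - 16*k - 18)/(2*(3*k**3 - 11*k**2 - 3*k - 7)).
Take A(k)=1/2, B(k)=1, C(k)=k**3 - 11*k**2/3 - k - 7/3.
Need (1/2)·f(k+1) − (1)·f(k) = k**3 - 11*k**2/3 - k - 7/3.
d = 3 from the (0,0,3) case.
Match coefficients ⇒ f(k) = -2*(3*k**3 - 2*k**2 + 2*k - 4)/3.
Certificate R = B(k−1)f/C = -2*(3*k**3 - 2*k**2 + 2*k - 4)/(3*k**3 - 11*k**2 - 3*k - 7) gives s_k = (3*k**3 - 2*k**2 + 2*k - 4)/2**k.
Check: Δs_k = (-3*k**3 + 11*k**2 + 3*k + 7)/(2*2**k). ✓

s_k = 2^{- k} \left(3 k^{3} - 2 k^{2} + 2 k - 4\right)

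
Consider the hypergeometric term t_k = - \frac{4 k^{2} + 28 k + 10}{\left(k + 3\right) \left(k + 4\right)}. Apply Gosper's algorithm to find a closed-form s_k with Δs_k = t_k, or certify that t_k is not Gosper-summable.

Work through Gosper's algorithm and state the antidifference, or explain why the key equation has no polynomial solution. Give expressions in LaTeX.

s_k = \frac{2 k \left(1 - 6 k\right)}{3 \left(k + 3\right)}

r(k) = (k + 3)*(14*k + 2*(k + 1)**2 + 19)/((k + 5)*(2*k**2 + 14*k + 5)) after simplifying.
Normal form (A,B,C) = (k + 3, k + 5, k**2 + 7*k + 5/2).
Key eq: (k + 3)·f(k+1) = (k + 4)·f(k) + (k**2 + 7*k + 5/2).
Bound: deg f ≤ 2.
Match coefficients ⇒ f(k) = k*(6*k - 1)/6.
R(k) = B(k−1)·f(k)/C(k) = k*(k + 4)*(6*k - 1)/(3*(2*k**2 + 14*k + 5)); s_k = R·t_k = 2*k*(1 - 6*k)/(3*(k + 3)).
Verify: 2*(-2*k**2 - 14*k - 5)/(k**2 + 7*k + 12) matches t_k.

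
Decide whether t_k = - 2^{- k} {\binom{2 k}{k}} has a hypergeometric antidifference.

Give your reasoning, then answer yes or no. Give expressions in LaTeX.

Step 1: r(k) = (2*k + 1)/(k + 1).
So A=2*k + 1 and B=k + 1, with C=1.
Solve (2*k + 1)·f(k+1) − (k)·f(k) = 1.
d = -1 from the (1,1,0) case.
Negative degree bound (-1): no f exists, t_k not Gosper-summable.

No. Not Gosper-summable.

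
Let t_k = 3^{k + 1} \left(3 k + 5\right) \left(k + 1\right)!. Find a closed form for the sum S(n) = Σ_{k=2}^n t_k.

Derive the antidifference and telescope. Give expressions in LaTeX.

Step 1: r(k) = 3*(k + 2)*(3*k + 8)/(3*k + 5).
A = 3*k + 6, B = 1, C = k + 5/3.
f must satisfy (3*k + 6)·f(k+1) − (1)·f(k) = k + 5/3.
Bound: deg f ≤ 0.
Coefficient equations give f(k) = 1/3.
Certificate R = B(k−1)f/C = 1/(3*k + 5) gives s_k = 3**(k + 1)*factorial(k + 1).
s_(k+1) − s_k = 3**(k + 1)*(3*k + 5)*factorial(k + 1) = t_k.
s_(n+1) = 3**(n + 2)*factorial(n + 2) and s_(2) = 162, so S(n) = 9*3**n*factorial(n + 2) - 162.

S(n) = 9 \cdot 3^{n} \left(n + 2\right)! - 162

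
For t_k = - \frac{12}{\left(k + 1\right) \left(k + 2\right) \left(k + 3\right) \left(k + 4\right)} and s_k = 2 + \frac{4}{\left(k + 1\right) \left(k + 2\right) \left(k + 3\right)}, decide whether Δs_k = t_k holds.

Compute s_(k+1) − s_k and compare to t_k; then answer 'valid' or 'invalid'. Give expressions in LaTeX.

s_(k+1) = 2 + 4/((k + 2)*(k + 3)*(k + 4))
s_(k+1) − s_k = -12/((k + 1)*(k + 2)*(k + 3)*(k + 4))
(s_(k+1) − s_k) − t_k = 0

valid (s_(k+1) − s_k reduces to t_k)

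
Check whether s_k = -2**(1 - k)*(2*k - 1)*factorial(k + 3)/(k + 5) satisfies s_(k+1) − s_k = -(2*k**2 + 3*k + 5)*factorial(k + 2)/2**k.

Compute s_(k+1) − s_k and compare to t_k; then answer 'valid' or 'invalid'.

Invalid: residual 2**(1 - k)*(2*k**3 + 13*k**2 + 16*k + 27)*factorial(k + 2)/((k + 5)*(k + 6)) ≠ 0.

s_(k+1) = -(2*k + 1)*factorial(k + 4)/(2**k*(k + 6))
s_(k+1) − s_k = -(2*k**3 + 15*k**2 + 27*k + 32)*factorial(k + 3)/(2**k*(k + 5)*(k + 6))
(s_(k+1) − s_k) − t_k = 2**(1 - k)*(2*k**3 + 13*k**2 + 16*k + 27)*factorial(k + 2)/((k + 5)*(k + 6))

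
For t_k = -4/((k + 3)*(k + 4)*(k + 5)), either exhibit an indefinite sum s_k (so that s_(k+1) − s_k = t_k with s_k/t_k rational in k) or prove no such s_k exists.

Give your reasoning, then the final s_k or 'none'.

Step 1: r(k) = (k + 3)/(k + 6).
Take A(k)=k + 3, B(k)=k + 6, C(k)=1.
Key eq: (k + 3)·f(k+1) = (k + 5)·f(k) + (1).
Degrees (1,1,0) ⇒ d ≤ 2.
A polynomial solution: f(k) = k*(k + 7)/24.
Then R = B(k−1)f/C = k*(k + 5)*(k + 7)/24, so s_k = R(k)·t_k = k*(-k - 7)/(6*(k + 3)*(k + 4)).
s_(k+1) − s_k = -4/(k**3 + 12*k**2 + 47*k + 60) = t_k.

s_k = k*(-k - 7)/(6*(k + 3)*(k + 4))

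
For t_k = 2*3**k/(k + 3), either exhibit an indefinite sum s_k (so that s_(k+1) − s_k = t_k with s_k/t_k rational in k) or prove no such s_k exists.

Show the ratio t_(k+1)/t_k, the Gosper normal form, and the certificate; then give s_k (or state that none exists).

r(k) = 3*(k + 3)/(k + 4) after simplifying.
A = 3*k + 9, B = k + 4, C = 1.
Set up (3*k + 9)·f(k+1) − (k + 3)·f(k) − (1) = 0.
Bound: deg f ≤ -1.
deg f ≤ -1 is impossible — no certificate.

none (Gosper's algorithm certifies no s_k)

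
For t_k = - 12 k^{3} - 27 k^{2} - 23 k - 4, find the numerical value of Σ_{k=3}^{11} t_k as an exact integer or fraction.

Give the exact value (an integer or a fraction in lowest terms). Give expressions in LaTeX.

Step 1: r(k) = (12*k**3 + 63*k**2 + 113*k + 66)/(12*k**3 + 27*k**2 + 23*k + 4).
Take A(k)=1, B(k)=1, C(k)=k**3 + 9*k**2/4 + 23*k/12 + 1/3.
Need (1)·f(k+1) − (1)·f(k) = k**3 + 9*k**2/4 + 23*k/12 + 1/3.
Bound: deg f ≤ 4.
Solve for f: f(k) = k*(3*k**3 + 3*k**2 + k - 3)/12 (degree 4 ≤ 4).
Certificate R = B(k−1)f/C = k*(3*k**3 + 3*k**2 + k - 3)/(12*k**3 + 27*k**2 + 23*k + 4) gives s_k = k*(-3*k**3 - 3*k**2 - k + 3).
Δs = -12*k**3 - 27*k**2 - 23*k - 4, as required.
Evaluate s at k=12 and k=3: -67500 and -324; difference -67176.

Σ = -67176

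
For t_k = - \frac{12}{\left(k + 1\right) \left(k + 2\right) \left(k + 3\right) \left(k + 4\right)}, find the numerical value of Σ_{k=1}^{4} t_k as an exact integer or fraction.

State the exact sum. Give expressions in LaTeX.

Σ = -13/84

r(k) = (k + 1)/(k + 5) after simplifying.
Normal form (A,B,C) = (k + 1, k + 5, 1).
Set up (k + 1)·f(k+1) − (k + 4)·f(k) − (1) = 0.
Bound: deg f ≤ 3.
A polynomial solution: f(k) = k*(k**2 + 6*k + 11)/18.
R(k) = B(k−1)·f(k)/C(k) = k*(k + 4)*(k**2 + 6*k + 11)/18; s_k = R·t_k = 2*k*(-k**2 - 6*k - 11)/(3*(k + 1)*(k + 2)*(k + 3)).
s_(k+1) − s_k = -12/(k**4 + 10*k**3 + 35*k**2 + 50*k + 24) = t_k.
Telescoping: Σ = s_(5) − s_(1) = -55/84 − (-1/2) = -13/84.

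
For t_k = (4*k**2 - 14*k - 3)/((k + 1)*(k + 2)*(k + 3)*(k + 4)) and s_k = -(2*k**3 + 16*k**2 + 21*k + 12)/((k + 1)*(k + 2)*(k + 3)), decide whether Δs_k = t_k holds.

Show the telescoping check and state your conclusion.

s_(k+1) = (-21*k - 2*(k + 1)**3 - 16*(k + 1)**2 - 33)/((k + 2)*(k + 3)*(k + 4))
s_(k+1) − s_k = (4*k**2 - 14*k - 3)/(k**4 + 10*k**3 + 35*k**2 + 50*k + 24)
(s_(k+1) − s_k) − t_k = 0

Valid: the claim telescopes to t_k.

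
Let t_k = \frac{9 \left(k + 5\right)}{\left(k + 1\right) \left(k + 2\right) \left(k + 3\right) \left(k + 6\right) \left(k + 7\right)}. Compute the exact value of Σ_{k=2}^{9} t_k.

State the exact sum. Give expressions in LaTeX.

Σ = 21/704

The ratio is (k + 1)*(k + 6)**2/((k + 4)*(k + 5)*(k + 8)).
Take A(k)=k + 1, B(k)=k + 8, C(k)=k**3 + 14*k**2 + 65*k + 100.
Solve (k + 1)·f(k+1) − (k + 7)·f(k) = k**3 + 14*k**2 + 65*k + 100.
From deg A=1, deg B=1, deg C=3: d=6.
Coefficient equations give f(k) = k*(k + 3)*(k + 4)**2*(k + 5)**2/36.
R(k) = B(k−1)·f(k)/C(k) = k*(k + 3)*(k + 4)*(k + 7)/36; s_k = R·t_k = k*(k**2 + 9*k + 20)/(4*(k**3 + 9*k**2 + 20*k + 12)).
Verify: 9*(k + 5)/(k**5 + 19*k**4 + 131*k**3 + 401*k**2 + 540*k + 252) matches t_k.
Telescoping: Σ = s_(10) − s_(2) = 175/704 − (7/32) = 21/704.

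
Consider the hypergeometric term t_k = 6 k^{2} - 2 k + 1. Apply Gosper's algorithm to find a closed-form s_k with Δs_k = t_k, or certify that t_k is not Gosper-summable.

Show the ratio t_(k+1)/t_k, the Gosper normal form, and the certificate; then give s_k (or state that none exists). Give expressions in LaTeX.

s_k = k \left(2 k^{2} - 4 k + 3\right)

Ratio r(k) = (6*k**2 + 10*k + 5)/(6*k**2 - 2*k + 1).
Normal form (A,B,C) = (1, 1, k**2 - k/3 + 1/6).
Key eq: (1)·f(k+1) = (1)·f(k) + (k**2 - k/3 + 1/6).
Bound: deg f ≤ 3.
Match coefficients ⇒ f(k) = k*(2*k**2 - 4*k + 3)/6.
R(k) = B(k−1)·f(k)/C(k) = k*(2*k**2 - 4*k + 3)/(6*k**2 - 2*k + 1); s_k = R·t_k = k*(2*k**2 - 4*k + 3).
Δs = 6*k**2 - 2*k + 1, as required.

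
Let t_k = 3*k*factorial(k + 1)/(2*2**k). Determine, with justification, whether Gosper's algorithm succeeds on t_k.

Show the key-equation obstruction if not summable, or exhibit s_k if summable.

The ratio is (k + 1)*(k + 2)/(2*k).
Take A(k)=k/2 + 1, B(k)=1, C(k)=k.
Need (k/2 + 1)·f(k+1) − (1)·f(k) = k.
From deg A=1, deg B=0, deg C=1: d=0.
Solving with deg f ≤ 0: f(k) = 2.
Then R = B(k−1)f/C = 2/k, so s_k = R(k)·t_k = 3*factorial(k + 1)/2**k.
Verify: 3*k*factorial(k + 1)/(2*2**k) matches t_k.

Yes. s_k = 3*factorial(k + 1)/2**k.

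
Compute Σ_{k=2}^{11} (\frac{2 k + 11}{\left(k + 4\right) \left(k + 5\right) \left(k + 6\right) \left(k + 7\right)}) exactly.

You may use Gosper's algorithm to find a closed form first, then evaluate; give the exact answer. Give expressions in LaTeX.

r(k) = (k + 4)*(2*k + 13)/((k + 8)*(2*k + 11)) after simplifying.
Factor: A=k + 4; B=k + 8; C=k + 11/2.
Key eq: (k + 4)·f(k+1) = (k + 7)·f(k) + (k + 11/2).
Bound: deg f ≤ 3.
A polynomial solution: f(k) = k*(k + 5)*(k + 10)/48.
Certificate R = B(k−1)f/C = k*(k + 5)*(k + 7)*(k + 10)/(24*(2*k + 11)) gives s_k = k*(k + 10)/(24*(k**2 + 10*k + 24)).
Δs = (2*k + 11)/(k**4 + 22*k**3 + 179*k**2 + 638*k + 840), as required.
Evaluate s at k=12 and k=2: 11/288 and 1/48; difference 5/288.

Σ = 5/288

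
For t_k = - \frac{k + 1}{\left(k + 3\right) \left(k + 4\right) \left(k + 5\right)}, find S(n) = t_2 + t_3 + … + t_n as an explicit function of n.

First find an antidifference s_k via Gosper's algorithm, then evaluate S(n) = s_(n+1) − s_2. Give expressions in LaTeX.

Step 1: r(k) = (k + 2)*(k + 3)/((k + 1)*(k + 6)).
Factor: A=k + 3; B=k + 6; C=k + 1.
f must satisfy (k + 3)·f(k+1) − (k + 5)·f(k) = k + 1.
Degrees (1,1,1) ⇒ d ≤ 2.
Solving with deg f ≤ 2: f(k) = k*(k + 1)/6.
Get s_k = R·t_k = k*(-k - 1)/(6*(k + 3)*(k + 4)) with R(k) = B(k−1)f(k)/C(k) = k*(k + 5)/6.
Check: Δs_k = (-k - 1)/(k**3 + 12*k**2 + 47*k + 60). ✓
Evaluate: s_(n+1) = (-n**2 - 3*n - 2)/(6*(n**2 + 9*n + 20)); subtract s_(2) = -1/30 ⇒ S(n) = (-2*n**2 - 3*n + 5)/(15*(n**2 + 9*n + 20)).

S(n) = \frac{- 2 n^{2} - 3 n + 5}{15 \left(n^{2} + 9 n + 20\right)}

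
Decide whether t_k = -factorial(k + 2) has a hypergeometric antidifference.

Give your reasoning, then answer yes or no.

Compute t_(k+1)/t_k: get k + 3.
So A=k + 3 and B=1, with C=1.
f must satisfy (k + 3)·f(k+1) − (1)·f(k) = 1.
Degrees (1,0,0) ⇒ d ≤ -1.
d = -1 < 0 ⇒ no nonzero polynomial f; not summable.

No — key equation has no polynomial f.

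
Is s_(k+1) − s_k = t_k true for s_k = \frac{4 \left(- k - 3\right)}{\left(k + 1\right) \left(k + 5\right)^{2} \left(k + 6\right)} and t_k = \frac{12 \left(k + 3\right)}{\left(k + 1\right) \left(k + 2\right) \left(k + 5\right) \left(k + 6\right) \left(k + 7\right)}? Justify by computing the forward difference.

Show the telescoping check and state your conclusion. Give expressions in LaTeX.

Invalid: residual \frac{8 \left(- 4 k^{2} - 33 k - 59\right)}{k^{7} + 32 k^{6} + 424 k^{5} + 2990 k^{4} + 11971 k^{3} + 26714 k^{2} + 29940 k + 12600} ≠ 0.

s_(k+1) = 4*(-k - 4)/((k + 2)*(k + 6)**2*(k + 7))
s_(k+1) − s_k = 4*(3*k**3 + 34*k**2 + 123*k + 152)/(k**7 + 32*k**6 + 424*k**5 + 2990*k**4 + 11971*k**3 + 26714*k**2 + 29940*k + 12600)
(s_(k+1) − s_k) − t_k = 8*(-4*k**2 - 33*k - 59)/(k**7 + 32*k**6 + 424*k**5 + 2990*k**4 + 11971*k**3 + 26714*k**2 + 29940*k + 12600)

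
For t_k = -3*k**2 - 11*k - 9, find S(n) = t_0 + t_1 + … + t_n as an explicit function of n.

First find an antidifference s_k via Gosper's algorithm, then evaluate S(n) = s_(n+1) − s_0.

Ratio r(k) = (3*k**2 + 17*k + 23)/(3*k**2 + 11*k + 9).
Normal form (A,B,C) = (1, 1, k**2 + 11*k/3 + 3).
Need (1)·f(k+1) − (1)·f(k) = k**2 + 11*k/3 + 3.
Bound: deg f ≤ 3.
Solve for f: f(k) = k*(k + 2)**2/3 (degree 3 ≤ 3).
Then R = B(k−1)f/C = k*(k + 2)**2/(3*k**2 + 11*k + 9), so s_k = R(k)·t_k = k*(-k**2 - 4*k - 4).
Verify: -3*k**2 - 11*k - 9 matches t_k.
Evaluate: s_(n+1) = -n**3 - 7*n**2 - 15*n - 9; subtract s_(0) = 0 ⇒ S(n) = -n**3 - 7*n**2 - 15*n - 9.

S(n) = -n**3 - 7*n**2 - 15*n - 9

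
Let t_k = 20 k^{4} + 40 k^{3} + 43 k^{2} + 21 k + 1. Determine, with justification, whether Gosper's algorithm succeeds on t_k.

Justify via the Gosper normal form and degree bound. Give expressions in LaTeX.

Step 1: r(k) = (20*k**4 + 120*k**3 + 283*k**2 + 307*k + 125)/(20*k**4 + 40*k**3 + 43*k**2 + 21*k + 1).
Normal form (A,B,C) = (1, 1, k**4 + 2*k**3 + 43*k**2/20 + 21*k/20 + 1/20).
Solve (1)·f(k+1) − (1)·f(k) = k**4 + 2*k**3 + 43*k**2/20 + 21*k/20 + 1/20.
Degrees (0,0,4) ⇒ d ≤ 5.
Match coefficients ⇒ f(k) = k*(4*k**4 + k**2 - k - 3)/20.
Then R = B(k−1)f/C = k*(4*k**4 + k**2 - k - 3)/(20*k**4 + 40*k**3 + 43*k**2 + 21*k + 1), so s_k = R(k)·t_k = k*(4*k**4 + k**2 - k - 3).
Verify: 20*k**4 + 40*k**3 + 43*k**2 + 21*k + 1 matches t_k.

Yes. s_k = k \left(4 k^{4} + k^{2} - k - 3\right).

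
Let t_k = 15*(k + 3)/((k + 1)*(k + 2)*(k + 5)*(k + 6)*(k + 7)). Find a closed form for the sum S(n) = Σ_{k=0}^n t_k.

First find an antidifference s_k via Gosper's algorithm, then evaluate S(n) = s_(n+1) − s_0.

S(n) = (n**3 + 15*n**2 + 68*n + 54)/(6*(n**3 + 15*n**2 + 68*n + 84))

Ratio r(k) = (k + 1)*(k + 4)*(k + 5)/((k + 3)**2*(k + 8)).
Gosper form: A/B · C(k+1)/C(k) with A=k + 1, B=k + 8, C=k**3 + 10*k**2 + 33*k + 36.
Set up (k + 1)·f(k+1) − (k + 7)·f(k) − (k**3 + 10*k**2 + 33*k + 36) = 0.
d = 6 from the (1,1,3) case.
Solve for f: f(k) = k*(k + 2)*(k + 3)*(k + 4)*(k**2 + 12*k + 41)/90 (degree 6 ≤ 6).
Then R = B(k−1)f/C = k*(k + 2)*(k + 7)*(k**2 + 12*k + 41)/(90*(k + 3)), so s_k = R(k)·t_k = k*(k**2 + 12*k + 41)/(6*(k**3 + 12*k**2 + 41*k + 30)).
Check: Δs_k = 15*(k + 3)/(k**5 + 21*k**4 + 163*k**3 + 567*k**2 + 844*k + 420). ✓
s_(n+1) = (n**3 + 15*n**2 + 68*n + 54)/(6*(n**3 + 15*n**2 + 68*n + 84)) and s_(0) = 0, so S(n) = (n**3 + 15*n**2 + 68*n + 54)/(6*(n**3 + 15*n**2 + 68*n + 84)).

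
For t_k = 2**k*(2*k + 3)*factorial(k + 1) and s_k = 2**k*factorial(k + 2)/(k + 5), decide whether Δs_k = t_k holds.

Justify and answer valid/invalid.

s_(k+1) = 2**(k + 1)*factorial(k + 3)/(k + 6)
s_(k+1) − s_k = 2**k*(2*k**2 + 15*k + 24)*factorial(k + 2)/((k + 5)*(k + 6))
(s_(k+1) − s_k) − t_k = -3*2**k*(2*k**2 + 13*k + 14)*factorial(k + 1)/((k + 5)*(k + 6))

Invalid: residual -3*2**k*(2*k**2 + 13*k + 14)*factorial(k + 1)/((k + 5)*(k + 6)) ≠ 0.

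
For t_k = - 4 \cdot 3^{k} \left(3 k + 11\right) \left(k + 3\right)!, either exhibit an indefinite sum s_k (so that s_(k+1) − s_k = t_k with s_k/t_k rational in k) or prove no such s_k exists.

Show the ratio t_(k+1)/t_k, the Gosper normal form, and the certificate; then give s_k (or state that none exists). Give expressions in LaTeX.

r(k) = 3*(k + 4)*(3*k + 14)/(3*k + 11) after simplifying.
Take A(k)=3*k + 12, B(k)=1, C(k)=k + 11/3.
Set up (3*k + 12)·f(k+1) − (1)·f(k) − (k + 11/3) = 0.
deg f ≤ 0 (via 1,0,1).
A polynomial solution: f(k) = 1/3.
So s_k = (B(k−1)f/C)·t_k = (1/(3*k + 11))·t_k = -4*3**k*factorial(k + 3).
Δs = -4*3**k*(3*k + 11)*factorial(k + 3), as required.

s_k = - 4 \cdot 3^{k} \left(k + 3\right)!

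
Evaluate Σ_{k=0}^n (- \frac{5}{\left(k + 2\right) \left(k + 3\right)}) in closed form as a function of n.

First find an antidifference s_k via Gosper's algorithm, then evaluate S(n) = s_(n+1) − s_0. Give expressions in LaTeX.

S(n) = \frac{5 \left(- n - 1\right)}{2 \left(n + 3\right)}

Compute t_(k+1)/t_k: get (k + 2)/(k + 4).
So A=k + 2 and B=k + 4, with C=1.
Set up (k + 2)·f(k+1) − (k + 3)·f(k) − (1) = 0.
Degrees (1,1,0) ⇒ d ≤ 1.
A polynomial solution: f(k) = k/2.
Certificate R = B(k−1)f/C = k*(k + 3)/2 gives s_k = -5*k/(2*k + 4).
Verify: -5/(k**2 + 5*k + 6) matches t_k.
Evaluate: s_(n+1) = 5*(-n - 1)/(2*(n + 3)); subtract s_(0) = 0 ⇒ S(n) = 5*(-n - 1)/(2*(n + 3)).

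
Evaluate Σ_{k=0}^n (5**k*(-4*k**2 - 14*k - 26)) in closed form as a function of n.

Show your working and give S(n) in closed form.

t_(k+1)/t_k = 5*(2*k**2 + 11*k + 22)/(2*k**2 + 7*k + 13).
So A=5 and B=1, with C=k**2 + 7*k/2 + 13/2.
f must satisfy (5)·f(k+1) − (1)·f(k) = k**2 + 7*k/2 + 13/2.
From deg A=0, deg B=0, deg C=2: d=2.
Solve for f: f(k) = (k**2 + k + 4)/4 (degree 2 ≤ 2).
Get s_k = R·t_k = 5**k*(-k**2 - k - 4) with R(k) = B(k−1)f(k)/C(k) = (k**2 + k + 4)/(2*(2*k**2 + 7*k + 13)).
Check: Δs_k = 5**k*(-4*k**2 - 14*k - 26). ✓
Σ_(k=0)^n t_k = s_(n+1) − s_(0) = (5**(n + 1)*(-n**2 - 3*n - 6)) − (-4), i.e. -5*5**n*n**2 - 15*5**n*n - 30*5**n + 4.

S(n) = -5*5**n*n**2 - 15*5**n*n - 30*5**n + 4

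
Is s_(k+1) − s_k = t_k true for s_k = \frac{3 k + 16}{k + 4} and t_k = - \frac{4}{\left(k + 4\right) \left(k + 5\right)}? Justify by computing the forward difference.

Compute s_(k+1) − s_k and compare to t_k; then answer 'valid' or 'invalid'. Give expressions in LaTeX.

s_(k+1) = (3*k + 19)/(k + 5)
s_(k+1) − s_k = -4/(k**2 + 9*k + 20)
(s_(k+1) − s_k) − t_k = 0

valid; difference matches t_k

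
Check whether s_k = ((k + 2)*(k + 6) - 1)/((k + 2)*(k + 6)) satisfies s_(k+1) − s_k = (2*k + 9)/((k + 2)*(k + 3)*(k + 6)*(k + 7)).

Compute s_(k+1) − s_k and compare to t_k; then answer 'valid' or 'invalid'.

s_(k+1) = ((k + 3)*(k + 7) - 1)/((k + 3)*(k + 7))
s_(k+1) − s_k = (2*k + 9)/(k**4 + 18*k**3 + 113*k**2 + 288*k + 252)
(s_(k+1) − s_k) − t_k = 0

Valid — Δs_k = t_k.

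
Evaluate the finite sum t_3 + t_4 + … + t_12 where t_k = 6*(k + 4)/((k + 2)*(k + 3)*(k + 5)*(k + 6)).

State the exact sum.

Σ = 23/360

Ratio r(k) = (k + 2)*(k + 5)**2/((k + 4)**2*(k + 7)).
Normal form (A,B,C) = (k + 2, k + 7, k**2 + 8*k + 16).
Need (k + 2)·f(k+1) − (k + 6)·f(k) = k**2 + 8*k + 16.
Bound: deg f ≤ 4.
Solve for f: f(k) = k*(k + 3)*(k + 4)*(k + 7)/20 (degree 4 ≤ 4).
Then R = B(k−1)f/C = k*(k + 3)*(k + 6)*(k + 7)/(20*(k + 4)), so s_k = R(k)·t_k = 3*k*(k + 7)/(10*(k**2 + 7*k + 10)).
s_(k+1) − s_k = 6*(k + 4)/(k**4 + 16*k**3 + 91*k**2 + 216*k + 180) = t_k.
Sum = s_(13) − s_(3); s_(13) = 13/45, s_(3) = 9/40 ⇒ 23/360.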